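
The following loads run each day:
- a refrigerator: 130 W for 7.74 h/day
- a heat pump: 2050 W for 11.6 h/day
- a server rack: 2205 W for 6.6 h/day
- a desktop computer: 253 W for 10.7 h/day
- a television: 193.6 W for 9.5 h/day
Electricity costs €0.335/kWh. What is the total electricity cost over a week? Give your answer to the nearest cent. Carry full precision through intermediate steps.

refrigerator: 130 W × 7.74 h × 7 d = 7,043 Wh = 7.043 kWh
heat pump: 2050 W × 11.6 h × 7 d = 166,460 Wh = 166.5 kWh
server rack: 2205 W × 6.6 h × 7 d = 101,871 Wh = 101.9 kWh
desktop computer: 253 W × 10.7 h × 7 d = 18,950 Wh = 18.95 kWh
television: 193.6 W × 9.5 h × 7 d = 12,874 Wh = 12.87 kWh
Total energy = 7.043 + 166.5 + 101.9 + 18.95 + 12.87 = 307.2 kWh
Cost = 307.2 kWh × €0.335 = €102.91

€102.91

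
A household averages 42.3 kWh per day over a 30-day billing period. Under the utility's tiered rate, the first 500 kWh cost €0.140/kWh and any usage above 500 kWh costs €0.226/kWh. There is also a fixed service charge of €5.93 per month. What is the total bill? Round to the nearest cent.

€249.72

Usage = 42.3 kWh/day × 30 days = 1269 kWh
First 500 kWh × €0.140 = €70.00
Remaining 769 kWh × €0.226 = €173.79
Energy charge = €243.79; + service €5.93 = €249.72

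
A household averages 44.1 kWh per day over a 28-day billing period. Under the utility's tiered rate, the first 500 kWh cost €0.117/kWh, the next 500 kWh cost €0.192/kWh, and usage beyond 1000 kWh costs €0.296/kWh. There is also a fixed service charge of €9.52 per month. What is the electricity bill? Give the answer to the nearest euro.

Usage = 44.1 kWh/day × 28 days = 1234.8 kWh
First 500 kWh × €0.117 = €58.50
Next 500 kWh × €0.192 = €96.00
Remaining 234.8 kWh × €0.296 = €69.50
Energy charge = €224.00; + service €9.52 = €233.52 ≈ €234

€234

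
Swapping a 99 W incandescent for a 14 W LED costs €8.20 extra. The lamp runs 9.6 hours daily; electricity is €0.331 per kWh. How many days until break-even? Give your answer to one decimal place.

30.4 days

Power saved = 99 − 14 = 85 W
Daily energy saved = 85 W × 9.6 h = 816 Wh = 0.816 kWh
Daily savings = 0.816 × €0.331 = €0.2701
Payback = €8.20 / €0.2701 per day = 30.36 days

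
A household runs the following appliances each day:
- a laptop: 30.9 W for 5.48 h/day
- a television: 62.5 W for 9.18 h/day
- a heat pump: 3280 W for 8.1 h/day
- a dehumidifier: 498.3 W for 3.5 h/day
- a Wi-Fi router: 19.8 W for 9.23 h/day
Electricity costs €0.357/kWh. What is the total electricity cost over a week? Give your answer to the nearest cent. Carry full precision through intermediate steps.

laptop: 30.9 W × 5.48 h × 7 d = 1,185 Wh = 1.185 kWh
television: 62.5 W × 9.18 h × 7 d = 4,016 Wh = 4.016 kWh
heat pump: 3280 W × 8.1 h × 7 d = 185,976 Wh = 186 kWh
dehumidifier: 498.3 W × 3.5 h × 7 d = 12,208 Wh = 12.21 kWh
Wi-Fi router: 19.8 W × 9.23 h × 7 d = 1,279 Wh = 1.279 kWh
Total energy = 1.185 + 4.016 + 186 + 12.21 + 1.279 = 204.7 kWh
Cost = 204.7 kWh × €0.357 = €73.07

€73.07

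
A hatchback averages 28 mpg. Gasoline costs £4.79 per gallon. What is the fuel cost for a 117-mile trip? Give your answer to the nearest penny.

£20.02

Fuel = 117 mi / 28 mpg = 4.179 gal
Cost = 4.179 gal × £4.79/gal = £20.02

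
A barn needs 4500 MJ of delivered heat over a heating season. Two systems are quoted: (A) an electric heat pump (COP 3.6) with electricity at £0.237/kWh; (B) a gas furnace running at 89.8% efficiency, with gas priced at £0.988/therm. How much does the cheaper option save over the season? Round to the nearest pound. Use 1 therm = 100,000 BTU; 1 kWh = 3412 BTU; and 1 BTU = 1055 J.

Heat load = 4500 MJ = 4,500,000,000 J / 1055 = 4,265,403 BTU
Gas: input = 4,265,403 / 0.898 = 4,749,892 BTU = 47.5 therm → 47.5 × £0.988 = £46.93
Heat pump: 4,265,403 BTU / 3412 = 1,250 kWh heat; / 3.6 = 347.3 kWh in → × £0.237 = £82.30
Difference = |£46.93 − £82.30| = £35.37 ≈ £35

£35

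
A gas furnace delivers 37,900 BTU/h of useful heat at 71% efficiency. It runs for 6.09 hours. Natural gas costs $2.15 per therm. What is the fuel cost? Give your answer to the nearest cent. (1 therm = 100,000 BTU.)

Heat delivered = 37,900 BTU/h × 6.09 h = 230,811 BTU
Gas input = 230,811 / 0.71 = 325,086 BTU
= 325,086 / 100,000 = 3.251 therm
Cost = 3.251 × $2.15/therm = $6.99

$6.99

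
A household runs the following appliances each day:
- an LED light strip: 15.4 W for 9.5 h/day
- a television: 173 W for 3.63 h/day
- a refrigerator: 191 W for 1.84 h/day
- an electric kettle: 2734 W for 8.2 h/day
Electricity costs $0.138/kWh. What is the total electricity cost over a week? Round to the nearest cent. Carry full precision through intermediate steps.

LED light strip: 15.4 W × 9.5 h × 7 d = 1,024 Wh = 1.024 kWh
television: 173 W × 3.63 h × 7 d = 4,396 Wh = 4.396 kWh
refrigerator: 191 W × 1.84 h × 7 d = 2,460 Wh = 2.46 kWh
electric kettle: 2734 W × 8.2 h × 7 d = 156,932 Wh = 156.9 kWh
Total energy = 1.024 + 4.396 + 2.46 + 156.9 = 164.8 kWh
Cost = 164.8 kWh × $0.138 = $22.74

$22.74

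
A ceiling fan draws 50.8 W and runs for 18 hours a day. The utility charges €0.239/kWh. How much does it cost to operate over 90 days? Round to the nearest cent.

€19.67

Energy = 50.8 W × 18 h/day × 90 days = 82,296 Wh = 82.3 kWh
Cost = 82.3 kWh × €0.239/kWh = €19.67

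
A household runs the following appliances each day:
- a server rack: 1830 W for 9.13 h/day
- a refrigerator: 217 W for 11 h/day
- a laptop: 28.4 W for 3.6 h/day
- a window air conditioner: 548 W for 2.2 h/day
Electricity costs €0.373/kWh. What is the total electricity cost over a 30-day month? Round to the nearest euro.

server rack: 1830 W × 9.13 h × 30 d = 501,237 Wh = 501.2 kWh
refrigerator: 217 W × 11 h × 30 d = 71,610 Wh = 71.61 kWh
laptop: 28.4 W × 3.6 h × 30 d = 3,067 Wh = 3.067 kWh
window air conditioner: 548 W × 2.2 h × 30 d = 36,168 Wh = 36.17 kWh
Total energy = 501.2 + 71.61 + 3.067 + 36.17 = 612.1 kWh
Cost = 612.1 kWh × €0.373 = €228.31 ≈ €228

€228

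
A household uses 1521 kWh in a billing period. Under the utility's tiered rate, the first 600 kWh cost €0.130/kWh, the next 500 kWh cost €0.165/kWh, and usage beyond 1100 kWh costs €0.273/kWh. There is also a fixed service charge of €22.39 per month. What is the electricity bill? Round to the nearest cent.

First 600 kWh × €0.130 = €78.00
Next 500 kWh × €0.165 = €82.50
Remaining 421 kWh × €0.273 = €114.93
Energy charge = €275.43; + service €22.39 = €297.82

€297.82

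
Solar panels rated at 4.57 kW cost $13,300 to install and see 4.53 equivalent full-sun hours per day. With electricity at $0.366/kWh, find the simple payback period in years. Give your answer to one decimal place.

4.8 years

Daily generation = 4.57 kW × 4.53 h = 20.7 kWh
Annual generation = 20.7 × 365 = 7556.3 kWh
Annual savings = 7556.3 × $0.366 = $2,765.59
Payback = $13,300 / $2,765.59 = 4.81 years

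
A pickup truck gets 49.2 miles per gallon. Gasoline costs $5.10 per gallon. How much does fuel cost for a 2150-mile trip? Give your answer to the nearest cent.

$222.87

Fuel = 2150 mi / 49.2 mpg = 43.7 gal
Cost = 43.7 gal × $5.10/gal = $222.87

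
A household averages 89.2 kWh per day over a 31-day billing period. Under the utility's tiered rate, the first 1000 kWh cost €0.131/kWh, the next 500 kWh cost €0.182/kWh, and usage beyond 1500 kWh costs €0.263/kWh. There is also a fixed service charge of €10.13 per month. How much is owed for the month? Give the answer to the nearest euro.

€565

Usage = 89.2 kWh/day × 31 days = 2765.2 kWh
First 1000 kWh × €0.131 = €131.00
Next 500 kWh × €0.182 = €91.00
Remaining 1265.2 kWh × €0.263 = €332.75
Energy charge = €554.75; + service €10.13 = €564.88 ≈ €565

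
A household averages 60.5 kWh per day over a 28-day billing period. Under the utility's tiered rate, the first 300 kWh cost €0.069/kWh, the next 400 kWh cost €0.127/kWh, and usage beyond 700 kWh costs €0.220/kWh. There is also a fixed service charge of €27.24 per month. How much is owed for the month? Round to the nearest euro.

€317

Usage = 60.5 kWh/day × 28 days = 1694 kWh
First 300 kWh × €0.069 = €20.70
Next 400 kWh × €0.127 = €50.80
Remaining 994 kWh × €0.220 = €218.68
Energy charge = €290.18; + service €27.24 = €317.42 ≈ €317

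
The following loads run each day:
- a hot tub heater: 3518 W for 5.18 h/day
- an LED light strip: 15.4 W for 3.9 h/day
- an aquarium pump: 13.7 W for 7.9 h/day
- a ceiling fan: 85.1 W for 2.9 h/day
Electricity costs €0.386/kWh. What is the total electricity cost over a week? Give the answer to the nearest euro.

€50

hot tub heater: 3518 W × 5.18 h × 7 d = 127,563 Wh = 127.6 kWh
LED light strip: 15.4 W × 3.9 h × 7 d = 420 Wh = 0.4204 kWh
aquarium pump: 13.7 W × 7.9 h × 7 d = 758 Wh = 0.7576 kWh
ceiling fan: 85.1 W × 2.9 h × 7 d = 1,728 Wh = 1.728 kWh
Total energy = 127.6 + 0.4204 + 0.7576 + 1.728 = 130.5 kWh
Cost = 130.5 kWh × €0.386 = €50.36 ≈ €50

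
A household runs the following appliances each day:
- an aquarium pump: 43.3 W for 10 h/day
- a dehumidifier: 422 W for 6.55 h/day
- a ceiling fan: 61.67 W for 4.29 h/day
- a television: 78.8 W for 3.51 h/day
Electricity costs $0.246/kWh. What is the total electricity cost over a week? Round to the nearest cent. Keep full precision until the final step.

aquarium pump: 43.3 W × 10 h × 7 d = 3,031 Wh = 3.031 kWh
dehumidifier: 422 W × 6.55 h × 7 d = 19,349 Wh = 19.35 kWh
ceiling fan: 61.67 W × 4.29 h × 7 d = 1,852 Wh = 1.852 kWh
television: 78.8 W × 3.51 h × 7 d = 1,936 Wh = 1.936 kWh
Total energy = 3.031 + 19.35 + 1.852 + 1.936 = 26.17 kWh
Cost = 26.17 kWh × $0.246 = $6.44

$6.44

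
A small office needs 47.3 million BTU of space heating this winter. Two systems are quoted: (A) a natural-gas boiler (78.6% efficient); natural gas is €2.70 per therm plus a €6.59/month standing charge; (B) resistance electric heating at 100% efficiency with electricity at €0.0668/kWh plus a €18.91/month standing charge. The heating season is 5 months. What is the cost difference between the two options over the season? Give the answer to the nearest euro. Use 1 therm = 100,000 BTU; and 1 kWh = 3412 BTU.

Heat load = 47.3 × 10⁶ BTU = 47,300,000 BTU
Gas: input = 47,300,000 / 0.786 = 60,178,117 BTU = 601.8 therm → 601.8 × €2.70 = €1,624.81; + 5 × €6.59 standing = €1,657.76
Electric: 47,300,000 BTU / 3412 = 13,860 kWh → × €0.0668 = €926.04; + 5 × €18.91 standing = €1,020.59
Difference = |€1,657.76 − €1,020.59| = €637.17 ≈ €637

€637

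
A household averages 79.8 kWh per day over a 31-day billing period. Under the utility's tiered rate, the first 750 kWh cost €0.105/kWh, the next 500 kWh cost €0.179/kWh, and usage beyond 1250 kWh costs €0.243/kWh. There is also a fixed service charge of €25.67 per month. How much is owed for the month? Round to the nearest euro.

€491

Usage = 79.8 kWh/day × 31 days = 2473.8 kWh
First 750 kWh × €0.105 = €78.75
Next 500 kWh × €0.179 = €89.50
Remaining 1223.8 kWh × €0.243 = €297.38
Energy charge = €465.63; + service €25.67 = €491.30 ≈ €491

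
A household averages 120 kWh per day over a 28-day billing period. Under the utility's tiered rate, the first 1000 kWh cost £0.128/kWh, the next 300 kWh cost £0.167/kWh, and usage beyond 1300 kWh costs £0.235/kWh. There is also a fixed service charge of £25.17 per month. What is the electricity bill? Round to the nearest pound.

Usage = 120 kWh/day × 28 days = 3360 kWh
First 1000 kWh × £0.128 = £128.00
Next 300 kWh × £0.167 = £50.10
Remaining 2060 kWh × £0.235 = £484.10
Energy charge = £662.20; + service £25.17 = £687.37 ≈ £687

£687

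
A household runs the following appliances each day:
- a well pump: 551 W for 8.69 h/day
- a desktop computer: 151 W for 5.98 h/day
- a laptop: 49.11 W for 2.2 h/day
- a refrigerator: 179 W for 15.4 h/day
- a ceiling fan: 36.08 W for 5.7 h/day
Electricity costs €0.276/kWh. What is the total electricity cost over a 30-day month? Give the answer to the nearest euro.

€73

well pump: 551 W × 8.69 h × 30 d = 143,646 Wh = 143.6 kWh
desktop computer: 151 W × 5.98 h × 30 d = 27,089 Wh = 27.09 kWh
laptop: 49.11 W × 2.2 h × 30 d = 3,241 Wh = 3.241 kWh
refrigerator: 179 W × 15.4 h × 30 d = 82,698 Wh = 82.7 kWh
ceiling fan: 36.08 W × 5.7 h × 30 d = 6,170 Wh = 6.17 kWh
Total energy = 143.6 + 27.09 + 3.241 + 82.7 + 6.17 = 262.8 kWh
Cost = 262.8 kWh × €0.276 = €72.54 ≈ €73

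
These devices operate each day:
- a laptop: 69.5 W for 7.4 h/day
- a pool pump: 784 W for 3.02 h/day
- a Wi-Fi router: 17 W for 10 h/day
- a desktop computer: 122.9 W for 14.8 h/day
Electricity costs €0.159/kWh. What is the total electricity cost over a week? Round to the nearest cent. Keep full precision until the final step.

laptop: 69.5 W × 7.4 h × 7 d = 3,600 Wh = 3.6 kWh
pool pump: 784 W × 3.02 h × 7 d = 16,574 Wh = 16.57 kWh
Wi-Fi router: 17 W × 10 h × 7 d = 1,190 Wh = 1.19 kWh
desktop computer: 122.9 W × 14.8 h × 7 d = 12,732 Wh = 12.73 kWh
Total energy = 3.6 + 16.57 + 1.19 + 12.73 = 34.1 kWh
Cost = 34.1 kWh × €0.159 = €5.42

€5.42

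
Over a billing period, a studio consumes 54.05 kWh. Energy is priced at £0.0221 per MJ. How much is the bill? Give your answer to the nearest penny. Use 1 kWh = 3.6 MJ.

54.05 kWh × (3.6 MJ/kWh) = 194.6 MJ
Cost = 194.6 MJ × £0.0221/MJ = £4.30

£4.30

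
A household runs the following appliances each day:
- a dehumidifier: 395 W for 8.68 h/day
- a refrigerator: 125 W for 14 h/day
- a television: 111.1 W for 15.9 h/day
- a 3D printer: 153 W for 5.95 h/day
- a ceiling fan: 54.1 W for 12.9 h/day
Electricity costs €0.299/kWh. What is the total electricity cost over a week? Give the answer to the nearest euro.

€18

dehumidifier: 395 W × 8.68 h × 7 d = 24,000 Wh = 24 kWh
refrigerator: 125 W × 14 h × 7 d = 12,250 Wh = 12.25 kWh
television: 111.1 W × 15.9 h × 7 d = 12,365 Wh = 12.37 kWh
3D printer: 153 W × 5.95 h × 7 d = 6,372 Wh = 6.372 kWh
ceiling fan: 54.1 W × 12.9 h × 7 d = 4,885 Wh = 4.885 kWh
Total energy = 24 + 12.25 + 12.37 + 6.372 + 4.885 = 59.87 kWh
Cost = 59.87 kWh × €0.299 = €17.90 ≈ €18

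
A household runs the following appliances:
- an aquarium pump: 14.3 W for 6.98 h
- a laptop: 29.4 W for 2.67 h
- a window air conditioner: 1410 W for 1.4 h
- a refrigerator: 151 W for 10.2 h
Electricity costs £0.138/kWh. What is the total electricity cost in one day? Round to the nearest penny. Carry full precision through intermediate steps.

aquarium pump: 14.3 W × 6.98 h = 100 Wh = 0.09981 kWh
laptop: 29.4 W × 2.67 h = 78 Wh = 0.0785 kWh
window air conditioner: 1410 W × 1.4 h = 1,974 Wh = 1.974 kWh
refrigerator: 151 W × 10.2 h = 1,540 Wh = 1.54 kWh
Total energy = 0.09981 + 0.0785 + 1.974 + 1.54 = 3.693 kWh
Cost = 3.693 kWh × £0.138 = £0.51

£0.51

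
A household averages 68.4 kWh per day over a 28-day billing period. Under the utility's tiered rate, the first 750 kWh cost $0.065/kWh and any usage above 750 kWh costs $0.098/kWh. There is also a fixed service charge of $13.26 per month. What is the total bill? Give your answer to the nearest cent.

Usage = 68.4 kWh/day × 28 days = 1915.2 kWh
First 750 kWh × $0.065 = $48.75
Remaining 1165.2 kWh × $0.098 = $114.19
Energy charge = $162.94; + service $13.26 = $176.20

$176.20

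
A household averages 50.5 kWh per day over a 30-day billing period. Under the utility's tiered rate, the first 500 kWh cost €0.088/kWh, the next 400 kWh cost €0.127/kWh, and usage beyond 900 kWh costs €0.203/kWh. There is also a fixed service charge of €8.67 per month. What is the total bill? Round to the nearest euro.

Usage = 50.5 kWh/day × 30 days = 1515 kWh
First 500 kWh × €0.088 = €44.00
Next 400 kWh × €0.127 = €50.80
Remaining 615 kWh × €0.203 = €124.85
Energy charge = €219.65; + service €8.67 = €228.31 ≈ €228

€228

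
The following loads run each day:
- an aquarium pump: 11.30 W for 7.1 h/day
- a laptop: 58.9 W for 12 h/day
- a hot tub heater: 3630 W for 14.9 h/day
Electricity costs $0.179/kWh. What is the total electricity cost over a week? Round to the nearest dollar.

$69

aquarium pump: 11.30 W × 7.1 h × 7 d = 562 Wh = 0.5616 kWh
laptop: 58.9 W × 12 h × 7 d = 4,948 Wh = 4.948 kWh
hot tub heater: 3630 W × 14.9 h × 7 d = 378,609 Wh = 378.6 kWh
Total energy = 0.5616 + 4.948 + 378.6 = 384.1 kWh
Cost = 384.1 kWh × $0.179 = $68.76 ≈ $69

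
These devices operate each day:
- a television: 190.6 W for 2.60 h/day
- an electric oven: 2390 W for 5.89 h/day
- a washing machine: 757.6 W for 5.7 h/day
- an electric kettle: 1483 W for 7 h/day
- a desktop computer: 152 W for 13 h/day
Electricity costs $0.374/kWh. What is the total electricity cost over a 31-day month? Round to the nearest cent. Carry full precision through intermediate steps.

television: 190.6 W × 2.60 h × 31 d = 15,362 Wh = 15.36 kWh
electric oven: 2390 W × 5.89 h × 31 d = 436,390 Wh = 436.4 kWh
washing machine: 757.6 W × 5.7 h × 31 d = 133,868 Wh = 133.9 kWh
electric kettle: 1483 W × 7 h × 31 d = 321,811 Wh = 321.8 kWh
desktop computer: 152 W × 13 h × 31 d = 61,256 Wh = 61.26 kWh
Total energy = 15.36 + 436.4 + 133.9 + 321.8 + 61.26 = 968.7 kWh
Cost = 968.7 kWh × $0.374 = $362.29

$362.29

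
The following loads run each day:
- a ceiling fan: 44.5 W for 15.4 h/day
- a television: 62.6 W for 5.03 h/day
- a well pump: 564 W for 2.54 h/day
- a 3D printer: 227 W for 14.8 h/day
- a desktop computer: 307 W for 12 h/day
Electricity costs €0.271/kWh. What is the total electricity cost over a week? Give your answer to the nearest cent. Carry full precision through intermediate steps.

€17.98

ceiling fan: 44.5 W × 15.4 h × 7 d = 4,797 Wh = 4.797 kWh
television: 62.6 W × 5.03 h × 7 d = 2,204 Wh = 2.204 kWh
well pump: 564 W × 2.54 h × 7 d = 10,028 Wh = 10.03 kWh
3D printer: 227 W × 14.8 h × 7 d = 23,517 Wh = 23.52 kWh
desktop computer: 307 W × 12 h × 7 d = 25,788 Wh = 25.79 kWh
Total energy = 4.797 + 2.204 + 10.03 + 23.52 + 25.79 = 66.33 kWh
Cost = 66.33 kWh × €0.271 = €17.98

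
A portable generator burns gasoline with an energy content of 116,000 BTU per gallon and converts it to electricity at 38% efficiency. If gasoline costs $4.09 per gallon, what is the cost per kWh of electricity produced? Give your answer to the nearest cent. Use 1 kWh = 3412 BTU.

Electrical output per gallon = 116,000 BTU × 0.38 / 3412 BTU/kWh = 12.92 kWh
Cost per kWh = $4.09 / 12.92 kWh = $0.317

$0.32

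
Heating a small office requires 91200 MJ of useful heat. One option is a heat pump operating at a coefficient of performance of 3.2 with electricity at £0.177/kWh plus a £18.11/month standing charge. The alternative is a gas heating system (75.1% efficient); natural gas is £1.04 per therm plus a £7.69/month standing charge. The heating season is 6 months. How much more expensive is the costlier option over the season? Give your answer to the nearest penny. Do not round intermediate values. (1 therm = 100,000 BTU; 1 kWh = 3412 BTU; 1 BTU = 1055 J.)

Heat load = 91200 MJ = 91,200,000,000 J / 1055 = 86,445,498 BTU
Gas: input = 86,445,498 / 0.751 = 115,107,187 BTU = 1,151 therm → 1,151 × £1.04 = £1,197.11; + 6 × £7.69 standing = £1,243.25
Heat pump: 86,445,498 BTU / 3412 = 25,340 kWh heat; / 3.2 = 7,917 kWh in → × £0.177 = £1,401.38; + 6 × £18.11 standing = £1,510.04
Difference = |£1,243.25 − £1,510.04| = £266.79

£266.79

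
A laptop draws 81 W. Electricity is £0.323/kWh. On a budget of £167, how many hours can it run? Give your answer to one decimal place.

6383.1 h

Energy budget = £167 / £0.323 per kWh = 517 kWh = 517,028 Wh
Runtime = 517,028 Wh / 81 W = 6,383 h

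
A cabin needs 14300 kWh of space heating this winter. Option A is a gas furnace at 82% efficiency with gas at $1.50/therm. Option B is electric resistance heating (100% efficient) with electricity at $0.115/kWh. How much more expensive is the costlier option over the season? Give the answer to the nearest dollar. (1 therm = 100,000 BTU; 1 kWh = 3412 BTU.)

Heat load = 14300 kWh × 3412 = 48,791,600 BTU
Gas: input = 48,791,600 / 0.820 = 59,501,951 BTU = 595 therm → 595 × $1.50 = $892.53
Electric: 48,791,600 BTU / 3412 = 14,300 kWh → × $0.115 = $1,644.50
Difference = |$892.53 − $1,644.50| = $751.97 ≈ $752

$752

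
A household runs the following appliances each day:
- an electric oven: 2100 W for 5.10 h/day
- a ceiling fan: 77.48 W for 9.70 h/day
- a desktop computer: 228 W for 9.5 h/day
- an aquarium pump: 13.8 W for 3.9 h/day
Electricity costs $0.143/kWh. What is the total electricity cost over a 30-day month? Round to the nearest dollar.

electric oven: 2100 W × 5.10 h × 30 d = 321,300 Wh = 321.3 kWh
ceiling fan: 77.48 W × 9.70 h × 30 d = 22,547 Wh = 22.55 kWh
desktop computer: 228 W × 9.5 h × 30 d = 64,980 Wh = 64.98 kWh
aquarium pump: 13.8 W × 3.9 h × 30 d = 1,615 Wh = 1.615 kWh
Total energy = 321.3 + 22.55 + 64.98 + 1.615 = 410.4 kWh
Cost = 410.4 kWh × $0.143 = $58.69 ≈ $59

$59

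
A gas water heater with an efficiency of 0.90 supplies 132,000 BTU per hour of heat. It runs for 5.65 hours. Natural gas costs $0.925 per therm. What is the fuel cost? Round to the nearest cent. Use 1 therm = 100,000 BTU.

Heat delivered = 132,000 BTU/h × 5.65 h = 745,800 BTU
Gas input = 745,800 / 0.90 = 828,667 BTU
= 828,667 / 100,000 = 8.287 therm
Cost = 8.287 × $0.925/therm = $7.67

$7.67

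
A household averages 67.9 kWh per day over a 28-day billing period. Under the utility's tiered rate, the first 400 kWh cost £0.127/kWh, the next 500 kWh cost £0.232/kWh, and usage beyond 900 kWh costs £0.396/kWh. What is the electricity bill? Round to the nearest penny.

£563.28

Usage = 67.9 kWh/day × 28 days = 1901.2 kWh
First 400 kWh × £0.127 = £50.80
Next 500 kWh × £0.232 = £116.00
Remaining 1001.2 kWh × £0.396 = £396.48
Total = £563.28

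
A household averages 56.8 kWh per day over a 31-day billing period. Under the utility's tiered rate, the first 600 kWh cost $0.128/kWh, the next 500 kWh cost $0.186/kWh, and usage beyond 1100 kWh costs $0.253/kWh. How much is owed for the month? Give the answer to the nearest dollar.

Usage = 56.8 kWh/day × 31 days = 1760.8 kWh
First 600 kWh × $0.128 = $76.80
Next 500 kWh × $0.186 = $93.00
Remaining 660.8 kWh × $0.253 = $167.18
Total = $336.98 ≈ $337

$337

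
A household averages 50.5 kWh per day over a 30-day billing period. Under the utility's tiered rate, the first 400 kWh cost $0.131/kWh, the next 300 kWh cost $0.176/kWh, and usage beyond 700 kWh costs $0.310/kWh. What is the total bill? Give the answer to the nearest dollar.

Usage = 50.5 kWh/day × 30 days = 1515 kWh
First 400 kWh × $0.131 = $52.40
Next 300 kWh × $0.176 = $52.80
Remaining 815 kWh × $0.310 = $252.65
Total = $357.85 ≈ $358

$358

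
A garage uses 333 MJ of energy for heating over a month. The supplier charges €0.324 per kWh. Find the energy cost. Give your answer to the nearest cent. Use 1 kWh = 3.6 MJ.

€29.97

333 MJ × (0.27778 kWh/MJ) = 92.5 kWh
Cost = 92.5 kWh × €0.324/kWh = €29.97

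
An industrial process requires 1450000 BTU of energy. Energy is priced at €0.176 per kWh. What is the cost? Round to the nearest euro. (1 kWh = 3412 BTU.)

€75

1450000 BTU × (0.00029308 kWh/BTU) = 425 kWh
Cost = 425 kWh × €0.176/kWh = €74.79 ≈ €75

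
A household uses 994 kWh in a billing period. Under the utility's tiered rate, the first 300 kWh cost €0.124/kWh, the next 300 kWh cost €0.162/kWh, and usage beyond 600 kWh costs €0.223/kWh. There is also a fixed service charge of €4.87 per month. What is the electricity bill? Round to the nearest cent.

First 300 kWh × €0.124 = €37.20
Next 300 kWh × €0.162 = €48.60
Remaining 394 kWh × €0.223 = €87.86
Energy charge = €173.66; + service €4.87 = €178.53

€178.53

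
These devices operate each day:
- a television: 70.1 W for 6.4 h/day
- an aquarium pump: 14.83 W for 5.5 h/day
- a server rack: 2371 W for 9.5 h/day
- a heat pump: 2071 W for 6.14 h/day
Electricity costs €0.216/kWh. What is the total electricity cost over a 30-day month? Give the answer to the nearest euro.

television: 70.1 W × 6.4 h × 30 d = 13,459 Wh = 13.46 kWh
aquarium pump: 14.83 W × 5.5 h × 30 d = 2,447 Wh = 2.447 kWh
server rack: 2371 W × 9.5 h × 30 d = 675,735 Wh = 675.7 kWh
heat pump: 2071 W × 6.14 h × 30 d = 381,478 Wh = 381.5 kWh
Total energy = 13.46 + 2.447 + 675.7 + 381.5 = 1,073 kWh
Cost = 1,073 kWh × €0.216 = €231.79 ≈ €232

€232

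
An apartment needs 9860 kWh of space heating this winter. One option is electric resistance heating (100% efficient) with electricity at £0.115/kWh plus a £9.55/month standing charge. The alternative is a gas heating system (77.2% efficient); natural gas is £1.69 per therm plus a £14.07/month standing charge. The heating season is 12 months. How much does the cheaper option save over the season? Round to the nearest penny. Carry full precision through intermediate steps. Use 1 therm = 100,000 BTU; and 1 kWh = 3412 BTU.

£343.19

Heat load = 9860 kWh × 3412 = 33,642,320 BTU
Gas: input = 33,642,320 / 0.772 = 43,578,135 BTU = 435.8 therm → 435.8 × £1.69 = £736.47; + 12 × £14.07 standing = £905.31
Electric: 33,642,320 BTU / 3412 = 9,860 kWh → × £0.115 = £1,133.90; + 12 × £9.55 standing = £1,248.50
Difference = |£905.31 − £1,248.50| = £343.19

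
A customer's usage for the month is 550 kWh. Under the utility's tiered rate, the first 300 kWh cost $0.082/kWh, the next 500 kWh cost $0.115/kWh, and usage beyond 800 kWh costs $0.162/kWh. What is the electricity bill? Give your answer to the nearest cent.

$53.35

First 300 kWh × $0.082 = $24.60
Next 250 kWh × $0.115 = $28.75
Remaining tier: 0 kWh (not reached)
Total = $53.35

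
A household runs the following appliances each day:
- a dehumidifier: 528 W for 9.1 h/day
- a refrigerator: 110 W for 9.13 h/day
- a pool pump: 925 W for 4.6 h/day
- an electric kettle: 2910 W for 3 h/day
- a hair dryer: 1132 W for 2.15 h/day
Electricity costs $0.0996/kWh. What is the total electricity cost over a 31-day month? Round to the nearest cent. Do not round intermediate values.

$65.54

dehumidifier: 528 W × 9.1 h × 31 d = 148,949 Wh = 148.9 kWh
refrigerator: 110 W × 9.13 h × 31 d = 31,133 Wh = 31.13 kWh
pool pump: 925 W × 4.6 h × 31 d = 131,905 Wh = 131.9 kWh
electric kettle: 2910 W × 3 h × 31 d = 270,630 Wh = 270.6 kWh
hair dryer: 1132 W × 2.15 h × 31 d = 75,448 Wh = 75.45 kWh
Total energy = 148.9 + 31.13 + 131.9 + 270.6 + 75.45 = 658.1 kWh
Cost = 658.1 kWh × $0.0996 = $65.54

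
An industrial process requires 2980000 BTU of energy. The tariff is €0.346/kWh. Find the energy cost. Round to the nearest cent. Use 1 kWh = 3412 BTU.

€302.19

2980000 BTU × (0.00029308 kWh/BTU) = 873.4 kWh
Cost = 873.4 kWh × €0.346/kWh = €302.19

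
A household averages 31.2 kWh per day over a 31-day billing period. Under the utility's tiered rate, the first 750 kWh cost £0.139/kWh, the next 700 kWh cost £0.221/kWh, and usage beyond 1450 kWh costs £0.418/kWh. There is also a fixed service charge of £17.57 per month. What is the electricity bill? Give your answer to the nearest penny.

Usage = 31.2 kWh/day × 31 days = 967.2 kWh
First 750 kWh × £0.139 = £104.25
Next 217.2 kWh × £0.221 = £48.00
Remaining tier: 0 kWh (not reached)
Energy charge = £152.25; + service £17.57 = £169.82

£169.82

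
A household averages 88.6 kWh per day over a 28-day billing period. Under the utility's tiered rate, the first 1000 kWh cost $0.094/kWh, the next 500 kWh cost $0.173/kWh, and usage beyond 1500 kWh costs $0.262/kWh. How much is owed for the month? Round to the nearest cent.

$437.47

Usage = 88.6 kWh/day × 28 days = 2480.8 kWh
First 1000 kWh × $0.094 = $94.00
Next 500 kWh × $0.173 = $86.50
Remaining 980.8 kWh × $0.262 = $256.97
Total = $437.47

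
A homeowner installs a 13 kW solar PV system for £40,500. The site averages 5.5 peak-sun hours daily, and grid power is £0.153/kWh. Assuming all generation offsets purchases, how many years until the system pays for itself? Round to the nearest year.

10 years

Daily generation = 13 kW × 5.5 h = 71.5 kWh
Annual generation = 71.5 × 365 = 26098 kWh
Annual savings = 26098 × £0.153 = £3,992.92
Payback = £40,500 / £3,992.92 = 10.1 years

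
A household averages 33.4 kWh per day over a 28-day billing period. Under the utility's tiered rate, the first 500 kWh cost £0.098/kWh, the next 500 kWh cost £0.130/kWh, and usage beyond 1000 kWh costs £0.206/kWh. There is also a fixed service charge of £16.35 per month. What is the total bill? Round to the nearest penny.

Usage = 33.4 kWh/day × 28 days = 935.2 kWh
First 500 kWh × £0.098 = £49.00
Next 435.2 kWh × £0.130 = £56.58
Remaining tier: 0 kWh (not reached)
Energy charge = £105.58; + service £16.35 = £121.93

£121.93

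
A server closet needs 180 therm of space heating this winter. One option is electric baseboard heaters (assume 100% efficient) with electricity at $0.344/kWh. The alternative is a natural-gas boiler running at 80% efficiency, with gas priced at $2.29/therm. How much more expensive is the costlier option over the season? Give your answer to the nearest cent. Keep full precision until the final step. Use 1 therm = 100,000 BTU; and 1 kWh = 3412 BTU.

$1299.52

Heat load = 180 therm × 100,000 = 18,000,000 BTU
Gas: input = 18,000,000 / 0.80 = 22,500,000 BTU = 225 therm → 225 × $2.29 = $515.25
Electric: 18,000,000 BTU / 3412 = 5,275 kWh → × $0.344 = $1,814.77
Difference = |$515.25 − $1,814.77| = $1,299.52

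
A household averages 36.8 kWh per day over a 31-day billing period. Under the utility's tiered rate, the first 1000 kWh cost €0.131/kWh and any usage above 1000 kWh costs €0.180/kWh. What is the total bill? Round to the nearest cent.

€156.34

Usage = 36.8 kWh/day × 31 days = 1140.8 kWh
First 1000 kWh × €0.131 = €131.00
Remaining 140.8 kWh × €0.180 = €25.34
Total = €156.34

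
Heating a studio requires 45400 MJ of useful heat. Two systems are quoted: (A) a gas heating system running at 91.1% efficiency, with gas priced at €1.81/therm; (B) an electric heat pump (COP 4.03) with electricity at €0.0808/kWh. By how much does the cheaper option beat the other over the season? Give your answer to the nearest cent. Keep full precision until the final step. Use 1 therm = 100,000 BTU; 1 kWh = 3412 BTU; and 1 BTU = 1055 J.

€602.12

Heat load = 45400 MJ = 45,400,000,000 J / 1055 = 43,033,175 BTU
Gas: input = 43,033,175 / 0.911 = 47,237,295 BTU = 472.4 therm → 472.4 × €1.81 = €855.00
Heat pump: 43,033,175 BTU / 3412 = 12,610 kWh heat; / 4.03 = 3,130 kWh in → × €0.0808 = €252.87
Difference = |€855.00 − €252.87| = €602.12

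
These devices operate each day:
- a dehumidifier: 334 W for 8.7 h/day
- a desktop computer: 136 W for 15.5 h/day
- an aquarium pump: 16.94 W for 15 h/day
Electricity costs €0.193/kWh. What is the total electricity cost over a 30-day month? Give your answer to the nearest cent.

dehumidifier: 334 W × 8.7 h × 30 d = 87,174 Wh = 87.17 kWh
desktop computer: 136 W × 15.5 h × 30 d = 63,240 Wh = 63.24 kWh
aquarium pump: 16.94 W × 15 h × 30 d = 7,623 Wh = 7.623 kWh
Total energy = 87.17 + 63.24 + 7.623 = 158 kWh
Cost = 158 kWh × €0.193 = €30.50

€30.50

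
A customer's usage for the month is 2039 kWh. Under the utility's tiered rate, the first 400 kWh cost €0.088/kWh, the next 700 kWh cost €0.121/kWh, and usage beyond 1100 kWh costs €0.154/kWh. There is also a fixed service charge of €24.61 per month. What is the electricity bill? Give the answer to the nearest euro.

First 400 kWh × €0.088 = €35.20
Next 700 kWh × €0.121 = €84.70
Remaining 939 kWh × €0.154 = €144.61
Energy charge = €264.51; + service €24.61 = €289.12 ≈ €289

€289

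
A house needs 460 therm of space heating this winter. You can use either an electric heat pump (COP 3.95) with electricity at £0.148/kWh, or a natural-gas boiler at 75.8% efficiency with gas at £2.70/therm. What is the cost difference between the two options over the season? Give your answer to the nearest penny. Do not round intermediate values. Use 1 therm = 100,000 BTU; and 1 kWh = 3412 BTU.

Heat load = 460 therm × 100,000 = 46,000,000 BTU
Gas: input = 46,000,000 / 0.758 = 60,686,016 BTU = 606.9 therm → 606.9 × £2.70 = £1,638.52
Heat pump: 46,000,000 BTU / 3412 = 13,480 kWh heat; / 3.95 = 3,413 kWh in → × £0.148 = £505.14
Difference = |£1,638.52 − £505.14| = £1,133.38

£1133.38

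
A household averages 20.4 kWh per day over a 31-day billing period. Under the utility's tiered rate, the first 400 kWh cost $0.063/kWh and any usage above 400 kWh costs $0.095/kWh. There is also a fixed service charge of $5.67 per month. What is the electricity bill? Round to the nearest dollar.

Usage = 20.4 kWh/day × 31 days = 632.4 kWh
First 400 kWh × $0.063 = $25.20
Remaining 232.4 kWh × $0.095 = $22.08
Energy charge = $47.28; + service $5.67 = $52.95 ≈ $53

$53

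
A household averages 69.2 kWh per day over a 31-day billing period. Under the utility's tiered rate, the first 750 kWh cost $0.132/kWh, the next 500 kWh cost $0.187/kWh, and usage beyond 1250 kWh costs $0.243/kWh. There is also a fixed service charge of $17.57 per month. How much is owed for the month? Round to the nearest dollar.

Usage = 69.2 kWh/day × 31 days = 2145.2 kWh
First 750 kWh × $0.132 = $99.00
Next 500 kWh × $0.187 = $93.50
Remaining 895.2 kWh × $0.243 = $217.53
Energy charge = $410.03; + service $17.57 = $427.60 ≈ $428

$428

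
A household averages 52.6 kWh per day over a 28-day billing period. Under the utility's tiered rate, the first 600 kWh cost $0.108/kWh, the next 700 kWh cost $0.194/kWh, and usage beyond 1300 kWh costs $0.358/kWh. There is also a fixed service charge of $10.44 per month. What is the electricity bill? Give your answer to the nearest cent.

Usage = 52.6 kWh/day × 28 days = 1472.8 kWh
First 600 kWh × $0.108 = $64.80
Next 700 kWh × $0.194 = $135.80
Remaining 172.8 kWh × $0.358 = $61.86
Energy charge = $262.46; + service $10.44 = $272.90

$272.90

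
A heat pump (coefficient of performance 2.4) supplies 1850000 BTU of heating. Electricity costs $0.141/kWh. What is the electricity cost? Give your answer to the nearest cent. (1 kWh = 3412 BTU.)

Heat delivered = 1,850,000 BTU / 3412 = 542.2 kWh
Electrical input = 542.2 kWh / 2.4 = 225.9 kWh
Cost = 225.9 × $0.141/kWh = $31.85

$31.85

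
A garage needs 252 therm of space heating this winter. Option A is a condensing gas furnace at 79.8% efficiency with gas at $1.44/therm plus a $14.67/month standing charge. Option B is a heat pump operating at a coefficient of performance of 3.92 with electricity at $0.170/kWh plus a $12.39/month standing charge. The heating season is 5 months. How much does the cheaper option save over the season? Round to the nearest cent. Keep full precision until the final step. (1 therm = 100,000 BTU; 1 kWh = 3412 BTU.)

$145.84

Heat load = 252 therm × 100,000 = 25,200,000 BTU
Gas: input = 25,200,000 / 0.798 = 31,578,947 BTU = 315.8 therm → 315.8 × $1.44 = $454.74; + 5 × $14.67 standing = $528.09
Heat pump: 25,200,000 BTU / 3412 = 7,386 kWh heat; / 3.92 = 1,884 kWh in → × $0.170 = $320.30; + 5 × $12.39 standing = $382.25
Difference = |$528.09 − $382.25| = $145.84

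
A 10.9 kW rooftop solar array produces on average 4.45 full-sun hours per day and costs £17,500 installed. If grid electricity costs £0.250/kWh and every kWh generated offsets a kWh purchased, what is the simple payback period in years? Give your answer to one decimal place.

Daily generation = 10.9 kW × 4.45 h = 48.51 kWh
Annual generation = 48.51 × 365 = 17704 kWh
Annual savings = 17704 × £0.250 = £4,426.08
Payback = £17,500 / £4,426.08 = 3.95 years

4.0 years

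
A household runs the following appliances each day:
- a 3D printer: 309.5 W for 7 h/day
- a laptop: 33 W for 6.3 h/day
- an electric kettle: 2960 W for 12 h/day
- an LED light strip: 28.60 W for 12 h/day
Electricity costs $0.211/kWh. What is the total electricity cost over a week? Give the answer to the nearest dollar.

3D printer: 309.5 W × 7 h × 7 d = 15,166 Wh = 15.17 kWh
laptop: 33 W × 6.3 h × 7 d = 1,455 Wh = 1.455 kWh
electric kettle: 2960 W × 12 h × 7 d = 248,640 Wh = 248.6 kWh
LED light strip: 28.60 W × 12 h × 7 d = 2,402 Wh = 2.402 kWh
Total energy = 15.17 + 1.455 + 248.6 + 2.402 = 267.7 kWh
Cost = 267.7 kWh × $0.211 = $56.48 ≈ $56

$56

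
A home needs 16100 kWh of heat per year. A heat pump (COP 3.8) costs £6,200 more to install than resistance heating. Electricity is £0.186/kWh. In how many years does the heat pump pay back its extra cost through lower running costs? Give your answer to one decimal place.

Resistance: 16100 kWh × £0.186 = £2,994.60/yr
Heat pump: 16100 / 3.8 = 4237 kWh in → × £0.186 = £788.05/yr
Annual savings = £2,206.55
Payback = £6,200 / £2,206.55 = 2.81 years

2.8 years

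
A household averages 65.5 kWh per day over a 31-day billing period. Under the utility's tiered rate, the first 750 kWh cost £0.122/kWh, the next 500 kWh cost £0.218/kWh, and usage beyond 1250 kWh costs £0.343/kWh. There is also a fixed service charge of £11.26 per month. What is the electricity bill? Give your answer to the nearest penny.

£479.47

Usage = 65.5 kWh/day × 31 days = 2030.5 kWh
First 750 kWh × £0.122 = £91.50
Next 500 kWh × £0.218 = £109.00
Remaining 780.5 kWh × £0.343 = £267.71
Energy charge = £468.21; + service £11.26 = £479.47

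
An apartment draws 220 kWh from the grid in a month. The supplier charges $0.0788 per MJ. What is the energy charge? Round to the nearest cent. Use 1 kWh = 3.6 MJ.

220 kWh × (3.6 MJ/kWh) = 792 MJ
Cost = 792 MJ × $0.0788/MJ = $62.41

$62.41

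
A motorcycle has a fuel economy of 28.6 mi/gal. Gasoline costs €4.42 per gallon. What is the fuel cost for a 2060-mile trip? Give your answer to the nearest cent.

€318.36

Fuel = 2060 mi / 28.6 mpg = 72.03 gal
Cost = 72.03 gal × €4.42/gal = €318.36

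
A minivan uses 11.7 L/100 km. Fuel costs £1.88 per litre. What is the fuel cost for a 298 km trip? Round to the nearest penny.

Fuel = 11.7 L/100 km × 298 km / 100 = 34.87 L
Cost = 34.87 L × £1.88/L = £65.55

£65.55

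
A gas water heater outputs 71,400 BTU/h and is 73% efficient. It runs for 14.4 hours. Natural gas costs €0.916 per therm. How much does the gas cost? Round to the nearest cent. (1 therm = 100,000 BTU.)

Heat delivered = 71,400 BTU/h × 14.4 h = 1,028,160 BTU
Gas input = 1,028,160 / 0.73 = 1,408,438 BTU
= 1,408,438 / 100,000 = 14.08 therm
Cost = 14.08 × €0.916/therm = €12.90

€12.90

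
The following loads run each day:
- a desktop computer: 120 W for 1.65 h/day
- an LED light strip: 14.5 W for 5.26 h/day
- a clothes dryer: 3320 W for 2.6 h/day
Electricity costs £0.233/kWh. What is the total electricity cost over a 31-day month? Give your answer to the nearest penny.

£64.33

desktop computer: 120 W × 1.65 h × 31 d = 6,138 Wh = 6.138 kWh
LED light strip: 14.5 W × 5.26 h × 31 d = 2,364 Wh = 2.364 kWh
clothes dryer: 3320 W × 2.6 h × 31 d = 267,592 Wh = 267.6 kWh
Total energy = 6.138 + 2.364 + 267.6 = 276.1 kWh
Cost = 276.1 kWh × £0.233 = £64.33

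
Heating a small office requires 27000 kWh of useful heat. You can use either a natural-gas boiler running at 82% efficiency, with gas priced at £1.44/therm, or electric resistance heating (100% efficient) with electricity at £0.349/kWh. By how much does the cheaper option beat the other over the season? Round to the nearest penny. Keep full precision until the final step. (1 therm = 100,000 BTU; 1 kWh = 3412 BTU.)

Heat load = 27000 kWh × 3412 = 92,124,000 BTU
Gas: input = 92,124,000 / 0.82 = 112,346,341 BTU = 1,123 therm → 1,123 × £1.44 = £1,617.79
Electric: 92,124,000 BTU / 3412 = 27,000 kWh → × £0.349 = £9,423.00
Difference = |£1,617.79 − £9,423.00| = £7,805.21

£7805.21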